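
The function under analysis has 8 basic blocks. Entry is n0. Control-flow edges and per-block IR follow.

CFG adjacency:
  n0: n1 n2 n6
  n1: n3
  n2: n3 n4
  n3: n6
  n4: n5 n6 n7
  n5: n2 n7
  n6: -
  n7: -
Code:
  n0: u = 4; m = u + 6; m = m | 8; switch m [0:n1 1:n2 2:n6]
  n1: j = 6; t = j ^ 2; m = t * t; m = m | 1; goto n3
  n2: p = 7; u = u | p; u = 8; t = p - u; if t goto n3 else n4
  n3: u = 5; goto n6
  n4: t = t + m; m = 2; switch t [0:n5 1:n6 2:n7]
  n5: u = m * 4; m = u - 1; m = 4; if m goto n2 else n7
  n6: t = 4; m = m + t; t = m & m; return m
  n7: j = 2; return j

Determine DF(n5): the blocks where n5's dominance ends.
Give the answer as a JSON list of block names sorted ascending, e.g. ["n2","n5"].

Answer: ["n2", "n7"]

Working:
idom tree: n1←n0 n2←n0 n3←n0 n4←n2 n5←n4 n6←n0 n7←n4
Dom at joins:
  n2: preds {n0,n5}: {n0} ∩ {n0,n2,n4,n5} = {n0}; idom=n0
  n3: preds {n1,n2}: {n0,n1} ∩ {n0,n2} = {n0}; idom=n0
  n6: preds {n0,n3,n4}: {n0} ∩ {n0,n3} ∩ {n0,n2,n4} = {n0}; idom=n0
  n7: preds {n4,n5}: {n0,n2,n4} ∩ {n0,n2,n4,n5} = {n0,n2,n4}; idom=n4

DF walk-up:
  join n2 pred n0: · stop@n0
  join n2 pred n5: n5→n4→n2 stop@n0
  join n3 pred n1: n1 stop@n0
  join n3 pred n2: n2 stop@n0
  join n6 pred n0: · stop@n0
  join n6 pred n3: n3 stop@n0
  join n6 pred n4: n4→n2 stop@n0
  join n7 pred n4: · stop@n4
  join n7 pred n5: n5 stop@n4
  n0: DF=∅
  n1: DF={n3}
  n2: DF={n2,n3,n6}
  n3: DF={n6}
  n4: DF={n2,n6}
  n5: DF={n2,n7}
  n6: DF=∅
  n7: DF=∅

DF(n5) = ["n2", "n7"]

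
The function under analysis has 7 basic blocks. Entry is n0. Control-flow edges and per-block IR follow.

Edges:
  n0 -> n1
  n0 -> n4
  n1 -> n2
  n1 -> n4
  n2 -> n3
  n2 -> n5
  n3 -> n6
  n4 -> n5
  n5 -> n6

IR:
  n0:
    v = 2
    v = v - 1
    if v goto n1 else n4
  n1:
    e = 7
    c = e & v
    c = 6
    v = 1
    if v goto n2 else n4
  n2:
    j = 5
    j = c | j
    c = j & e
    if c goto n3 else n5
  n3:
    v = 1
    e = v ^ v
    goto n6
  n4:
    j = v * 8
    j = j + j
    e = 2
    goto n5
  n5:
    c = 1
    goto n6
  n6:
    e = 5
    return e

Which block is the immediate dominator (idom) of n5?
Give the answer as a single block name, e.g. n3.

idom tree: n1←n0 n2←n1 n3←n2 n4←n0 n5←n0 n6←n0
Dom at joins:
  n4: preds {n0,n1}: {n0} ∩ {n0,n1} = {n0}; idom=n0
  n5: preds {n2,n4}: {n0,n1,n2} ∩ {n0,n4} = {n0}; idom=n0
  n6: preds {n3,n5}: {n0,n1,n2,n3} ∩ {n0,n5} = {n0}; idom=n0

idom(n5) = n0

Answer: n0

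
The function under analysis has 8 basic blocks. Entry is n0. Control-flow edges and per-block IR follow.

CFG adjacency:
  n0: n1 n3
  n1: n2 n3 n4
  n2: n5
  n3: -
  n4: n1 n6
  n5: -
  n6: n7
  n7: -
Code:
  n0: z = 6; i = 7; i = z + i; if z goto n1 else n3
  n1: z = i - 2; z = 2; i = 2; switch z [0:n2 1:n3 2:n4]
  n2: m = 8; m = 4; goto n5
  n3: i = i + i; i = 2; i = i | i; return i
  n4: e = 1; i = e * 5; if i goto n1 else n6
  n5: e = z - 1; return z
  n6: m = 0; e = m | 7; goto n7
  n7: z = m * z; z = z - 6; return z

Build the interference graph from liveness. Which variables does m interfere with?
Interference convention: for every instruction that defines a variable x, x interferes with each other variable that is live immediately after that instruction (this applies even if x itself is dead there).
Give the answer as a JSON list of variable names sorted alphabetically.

def/use:
  n0: def={i,z} ue=∅
  n1: def={i,z} ue={i}
  n2: def={m} ue=∅
  n3: def={i} ue={i}
  n4: def={e,i} ue=∅
  n5: def={e} ue={z}
  n6: def={e,m} ue=∅
  n7: def={z} ue={m,z}

Live sets:
  n0: in=∅ out={i}
  n1: in={i} out={i,z}
  n2: in={z} out={z}
  n3: in={i} out=∅
  n4: in={z} out={i,z}
  n5: in={z} out=∅
  n6: in={z} out={m,z}
  n7: in={m,z} out=∅

Conflict graph:
  e — {m,z}
  i — {z}
  m — {e,z}
  z — {e,i,m}

N(m) = ["e", "z"]

Answer: ["e", "z"]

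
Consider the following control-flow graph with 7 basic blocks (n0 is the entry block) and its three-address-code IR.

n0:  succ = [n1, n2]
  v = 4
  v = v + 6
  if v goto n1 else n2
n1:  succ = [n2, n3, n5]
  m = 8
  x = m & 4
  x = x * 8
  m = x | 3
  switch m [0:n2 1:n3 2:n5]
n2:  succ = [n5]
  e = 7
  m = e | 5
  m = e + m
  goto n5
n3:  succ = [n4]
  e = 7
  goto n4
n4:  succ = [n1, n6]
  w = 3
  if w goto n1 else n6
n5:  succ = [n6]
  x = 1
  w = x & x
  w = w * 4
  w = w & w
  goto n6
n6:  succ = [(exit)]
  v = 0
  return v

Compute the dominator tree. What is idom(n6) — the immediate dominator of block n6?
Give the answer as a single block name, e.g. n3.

Answer: n0

Derivation:
idom tree: n1←n0 n2←n0 n3←n1 n4←n3 n5←n0 n6←n0
Join-block Dom:
  n1: preds {n0,n4}: {n0} ∩ {n0,n1,n3,n4} = {n0}; idom=n0
  n2: preds {n0,n1}: {n0} ∩ {n0,n1} = {n0}; idom=n0
  n5: preds {n1,n2}: {n0,n1} ∩ {n0,n2} = {n0}; idom=n0
  n6: preds {n4,n5}: {n0,n1,n3,n4} ∩ {n0,n5} = {n0}; idom=n0

idom(n6) = n0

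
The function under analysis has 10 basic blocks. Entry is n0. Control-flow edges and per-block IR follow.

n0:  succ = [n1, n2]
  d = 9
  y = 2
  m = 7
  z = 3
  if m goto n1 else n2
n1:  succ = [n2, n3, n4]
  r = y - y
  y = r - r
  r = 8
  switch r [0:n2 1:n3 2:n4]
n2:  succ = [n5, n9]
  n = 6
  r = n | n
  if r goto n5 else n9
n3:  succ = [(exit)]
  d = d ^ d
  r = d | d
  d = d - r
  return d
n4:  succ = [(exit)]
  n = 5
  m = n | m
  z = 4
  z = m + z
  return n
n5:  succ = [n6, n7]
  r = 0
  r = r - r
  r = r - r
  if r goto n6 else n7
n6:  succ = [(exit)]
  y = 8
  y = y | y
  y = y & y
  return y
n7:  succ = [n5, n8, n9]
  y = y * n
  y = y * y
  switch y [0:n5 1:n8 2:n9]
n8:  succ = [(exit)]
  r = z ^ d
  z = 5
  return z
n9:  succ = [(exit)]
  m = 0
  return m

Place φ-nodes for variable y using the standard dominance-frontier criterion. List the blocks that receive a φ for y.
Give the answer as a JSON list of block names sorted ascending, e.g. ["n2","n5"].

idom tree: n1←n0 n2←n0 n3←n1 n4←n1 n5←n2 n6←n5 n7←n5 n8←n7 n9←n2
Join-block Dom:
  n2: preds {n0,n1}: {n0} ∩ {n0,n1} = {n0}; idom=n0
  n5: preds {n2,n7}: {n0,n2} ∩ {n0,n2,n5,n7} = {n0,n2}; idom=n2
  n9: preds {n2,n7}: {n0,n2} ∩ {n0,n2,n5,n7} = {n0,n2}; idom=n2

Frontier:
  n2←n0: walk · to n0
  n2←n1: walk n1 to n0
  n5←n2: walk · to n2
  n5←n7: walk n7→n5 to n2
  n9←n2: walk · to n2
  n9←n7: walk n7→n5 to n2
  n0: DF=∅
  n1: DF={n2}
  n2: DF=∅
  n3: DF=∅
  n4: DF=∅
  n5: DF={n5,n9}
  n6: DF=∅
  n7: DF={n5,n9}
  n8: DF=∅
  n9: DF=∅

φ for y: defs {n0,n1,n6,n7}
  DF⁺ = {n2,n5,n9}

Answer: ["n2", "n5", "n9"]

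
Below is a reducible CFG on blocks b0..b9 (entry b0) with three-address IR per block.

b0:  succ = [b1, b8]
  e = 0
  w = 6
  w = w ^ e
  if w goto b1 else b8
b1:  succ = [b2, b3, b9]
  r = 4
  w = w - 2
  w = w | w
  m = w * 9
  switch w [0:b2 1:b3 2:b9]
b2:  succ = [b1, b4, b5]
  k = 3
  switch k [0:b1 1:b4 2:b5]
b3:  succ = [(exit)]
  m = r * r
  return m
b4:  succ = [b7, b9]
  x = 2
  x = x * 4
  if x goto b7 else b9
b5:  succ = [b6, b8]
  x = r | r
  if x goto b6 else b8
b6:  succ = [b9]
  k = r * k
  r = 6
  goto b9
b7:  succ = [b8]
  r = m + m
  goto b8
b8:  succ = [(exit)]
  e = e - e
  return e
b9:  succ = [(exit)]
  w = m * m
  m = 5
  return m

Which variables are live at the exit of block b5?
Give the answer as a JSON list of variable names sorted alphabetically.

Per-block:
  b0: {e,w} / ∅
  b1: {m,r,w} / {w}
  b2: {k} / ∅
  b3: {m} / {r}
  b4: {x} / ∅
  b5: {x} / {r}
  b6: {k,r} / {k,r}
  b7: {r} / {m}
  b8: {e} / {e}
  b9: {m,w} / {m}

Live sets:
  b0: in=∅ out={e,w}
  b1: in={e,w} out={e,m,r,w}
  b2: in={e,m,r,w} out={e,k,m,r,w}
  b3: in={r} out=∅
  b4: in={e,m} out={e,m}
  b5: in={e,k,m,r} out={e,k,m,r}
  b6: in={k,m,r} out={m}
  b7: in={e,m} out={e}
  b8: in={e} out=∅
  b9: in={m} out=∅

live-out(b5) = ["e", "k", "m", "r"]

Answer: ["e", "k", "m", "r"]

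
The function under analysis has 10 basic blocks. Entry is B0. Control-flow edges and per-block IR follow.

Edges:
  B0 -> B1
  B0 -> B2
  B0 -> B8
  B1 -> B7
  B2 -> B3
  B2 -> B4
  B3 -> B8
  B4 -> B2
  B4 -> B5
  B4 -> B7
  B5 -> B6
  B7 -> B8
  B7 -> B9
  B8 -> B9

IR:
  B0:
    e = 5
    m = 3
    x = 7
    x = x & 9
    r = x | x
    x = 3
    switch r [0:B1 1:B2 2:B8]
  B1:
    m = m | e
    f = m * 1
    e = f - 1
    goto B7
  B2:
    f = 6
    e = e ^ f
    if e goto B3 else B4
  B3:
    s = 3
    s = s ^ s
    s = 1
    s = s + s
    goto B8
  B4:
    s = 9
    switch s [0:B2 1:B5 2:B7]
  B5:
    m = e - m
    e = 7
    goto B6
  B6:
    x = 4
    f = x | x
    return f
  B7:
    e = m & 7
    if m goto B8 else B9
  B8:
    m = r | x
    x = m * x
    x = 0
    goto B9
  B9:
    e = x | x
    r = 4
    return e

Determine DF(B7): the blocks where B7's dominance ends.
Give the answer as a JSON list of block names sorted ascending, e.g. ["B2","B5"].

Answer: ["B8", "B9"]

Derivation:
idom tree: B1←B0 B2←B0 B3←B2 B4←B2 B5←B4 B6←B5 B7←B0 B8←B0 B9←B0
Join-block Dom:
  B2: preds {B0,B4}: {B0} ∩ {B0,B2,B4} = {B0}; idom=B0
  B7: preds {B1,B4}: {B0,B1} ∩ {B0,B2,B4} = {B0}; idom=B0
  B8: preds {B0,B3,B7}: {B0} ∩ {B0,B2,B3} ∩ {B0,B7} = {B0}; idom=B0
  B9: preds {B7,B8}: {B0,B7} ∩ {B0,B8} = {B0}; idom=B0

DF derivation:
  B2←B0: walk · to B0
  B2←B4: walk B4→B2 to B0
  B7←B1: walk B1 to B0
  B7←B4: walk B4→B2 to B0
  B8←B0: walk · to B0
  B8←B3: walk B3→B2 to B0
  B8←B7: walk B7 to B0
  B9←B7: walk B7 to B0
  B9←B8: walk B8 to B0
  B0: DF=∅
  B1: DF={B7}
  B2: DF={B2,B7,B8}
  B3: DF={B8}
  B4: DF={B2,B7}
  B5: DF=∅
  B6: DF=∅
  B7: DF={B8,B9}
  B8: DF={B9}
  B9: DF=∅

DF(B7) = ["B8", "B9"]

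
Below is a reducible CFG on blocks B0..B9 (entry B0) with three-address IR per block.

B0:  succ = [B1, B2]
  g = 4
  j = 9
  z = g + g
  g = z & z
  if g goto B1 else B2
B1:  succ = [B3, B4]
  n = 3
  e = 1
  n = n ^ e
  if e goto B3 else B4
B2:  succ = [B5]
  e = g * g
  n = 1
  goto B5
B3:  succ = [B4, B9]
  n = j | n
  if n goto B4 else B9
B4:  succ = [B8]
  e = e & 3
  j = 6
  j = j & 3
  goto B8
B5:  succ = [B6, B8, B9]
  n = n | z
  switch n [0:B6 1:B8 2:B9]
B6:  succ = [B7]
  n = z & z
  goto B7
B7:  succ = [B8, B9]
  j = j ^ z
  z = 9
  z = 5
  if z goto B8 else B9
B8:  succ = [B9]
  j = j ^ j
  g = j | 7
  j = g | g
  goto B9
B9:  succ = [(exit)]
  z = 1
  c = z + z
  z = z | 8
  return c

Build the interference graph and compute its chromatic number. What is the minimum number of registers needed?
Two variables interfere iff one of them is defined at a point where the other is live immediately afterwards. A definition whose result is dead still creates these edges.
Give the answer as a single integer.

def/use:
  B0 def {g,j,z} use ∅
  B1 def {e,n} use ∅
  B2 def {e,n} use {g}
  B3 def {n} use {j,n}
  B4 def {e,j} use {e}
  B5 def {n} use {n,z}
  B6 def {n} use {z}
  B7 def {j,z} use {j,z}
  B8 def {g,j} use {j}
  B9 def {c,z} use ∅

Backward fixpoint:
  B0 li=∅ lo={g,j,z}
  B1 li={j} lo={e,j,n}
  B2 li={g,j,z} lo={j,n,z}
  B3 li={e,j,n} lo={e}
  B4 li={e} lo={j}
  B5 li={j,n,z} lo={j,z}
  B6 li={j,z} lo={j,z}
  B7 li={j,z} lo={j}
  B8 li={j} lo=∅
  B9 li=∅ lo=∅

Conflict graph:
  c↔{z}
  e↔{j,n,z}
  g↔{j,z}
  j↔{e,g,n,z}
  n↔{e,j,z}
  z↔{c,e,g,j,n}

Colouring:
  {e,j,n,z} pairwise interfere (4-clique) ⇒ χ ≥ 4
  4-colouring: R0={z}  R1={c,j}  R2={e,g}  R3={n}
  χ = 4

Answer: 4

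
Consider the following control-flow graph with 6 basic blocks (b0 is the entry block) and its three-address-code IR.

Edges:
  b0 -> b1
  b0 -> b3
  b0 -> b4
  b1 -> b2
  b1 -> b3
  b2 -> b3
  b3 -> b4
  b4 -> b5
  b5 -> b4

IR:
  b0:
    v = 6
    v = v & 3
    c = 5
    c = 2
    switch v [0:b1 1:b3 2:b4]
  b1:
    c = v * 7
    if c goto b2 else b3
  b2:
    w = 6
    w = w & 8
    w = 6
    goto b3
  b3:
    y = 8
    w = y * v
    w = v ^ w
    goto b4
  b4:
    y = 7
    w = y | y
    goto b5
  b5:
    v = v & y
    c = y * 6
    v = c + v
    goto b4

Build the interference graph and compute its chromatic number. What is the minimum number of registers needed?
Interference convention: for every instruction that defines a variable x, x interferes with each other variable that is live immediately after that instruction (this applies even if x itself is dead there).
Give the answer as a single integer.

Answer: 3

Analysis:
def/use:
  b0: {c,v} / ∅
  b1: {c} / {v}
  b2: {w} / ∅
  b3: {w,y} / {v}
  b4: {w,y} / ∅
  b5: {c,v} / {v,y}

Backward fixpoint:
  b0: in=∅ out={v}
  b1: in={v} out={v}
  b2: in={v} out={v}
  b3: in={v} out={v}
  b4: in={v} out={v,y}
  b5: in={v,y} out={v}

Conflict graph:
  c — {v}
  v — {c,w,y}
  w — {v,y}
  y — {v,w}

Colouring:
  {v,w,y} pairwise interfere (3-clique) ⇒ χ ≥ 3
  3-colouring: c0={v}  c1={c,w}  c2={y}
  χ = 3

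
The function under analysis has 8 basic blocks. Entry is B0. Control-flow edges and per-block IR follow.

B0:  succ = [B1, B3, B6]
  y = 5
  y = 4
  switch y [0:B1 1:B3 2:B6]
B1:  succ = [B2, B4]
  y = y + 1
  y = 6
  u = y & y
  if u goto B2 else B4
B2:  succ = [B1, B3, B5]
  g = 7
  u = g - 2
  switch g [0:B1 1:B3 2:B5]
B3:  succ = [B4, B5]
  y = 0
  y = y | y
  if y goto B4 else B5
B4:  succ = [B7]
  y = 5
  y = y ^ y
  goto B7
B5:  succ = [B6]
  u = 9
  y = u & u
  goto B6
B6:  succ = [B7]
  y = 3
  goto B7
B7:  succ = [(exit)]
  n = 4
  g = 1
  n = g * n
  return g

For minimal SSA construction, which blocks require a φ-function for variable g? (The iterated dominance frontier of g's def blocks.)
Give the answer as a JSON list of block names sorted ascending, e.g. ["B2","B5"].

idom tree: B1←B0 B2←B1 B3←B0 B4←B0 B5←B0 B6←B0 B7←B0
Join-block Dom:
  B1: preds {B0,B2}: {B0} ∩ {B0,B1,B2} = {B0}; idom=B0
  B3: preds {B0,B2}: {B0} ∩ {B0,B1,B2} = {B0}; idom=B0
  B4: preds {B1,B3}: {B0,B1} ∩ {B0,B3} = {B0}; idom=B0
  B5: preds {B2,B3}: {B0,B1,B2} ∩ {B0,B3} = {B0}; idom=B0
  B6: preds {B0,B5}: {B0} ∩ {B0,B5} = {B0}; idom=B0
  B7: preds {B4,B6}: {B0,B4} ∩ {B0,B6} = {B0}; idom=B0

Frontier:
  join B1 pred B0: · stop@B0
  join B1 pred B2: B2→B1 stop@B0
  join B3 pred B0: · stop@B0
  join B3 pred B2: B2→B1 stop@B0
  join B4 pred B1: B1 stop@B0
  join B4 pred B3: B3 stop@B0
  join B5 pred B2: B2→B1 stop@B0
  join B5 pred B3: B3 stop@B0
  join B6 pred B0: · stop@B0
  join B6 pred B5: B5 stop@B0
  join B7 pred B4: B4 stop@B0
  join B7 pred B6: B6 stop@B0
  DF(B0)=∅
  DF(B1)={B1,B3,B4,B5}
  DF(B2)={B1,B3,B5}
  DF(B3)={B4,B5}
  DF(B4)={B7}
  DF(B5)={B6}
  DF(B6)={B7}
  DF(B7)=∅

φ for g: defs {B2,B7}
  DF⁺ = {B1,B3,B4,B5,B6,B7}

Answer: ["B1", "B3", "B4", "B5", "B6", "B7"]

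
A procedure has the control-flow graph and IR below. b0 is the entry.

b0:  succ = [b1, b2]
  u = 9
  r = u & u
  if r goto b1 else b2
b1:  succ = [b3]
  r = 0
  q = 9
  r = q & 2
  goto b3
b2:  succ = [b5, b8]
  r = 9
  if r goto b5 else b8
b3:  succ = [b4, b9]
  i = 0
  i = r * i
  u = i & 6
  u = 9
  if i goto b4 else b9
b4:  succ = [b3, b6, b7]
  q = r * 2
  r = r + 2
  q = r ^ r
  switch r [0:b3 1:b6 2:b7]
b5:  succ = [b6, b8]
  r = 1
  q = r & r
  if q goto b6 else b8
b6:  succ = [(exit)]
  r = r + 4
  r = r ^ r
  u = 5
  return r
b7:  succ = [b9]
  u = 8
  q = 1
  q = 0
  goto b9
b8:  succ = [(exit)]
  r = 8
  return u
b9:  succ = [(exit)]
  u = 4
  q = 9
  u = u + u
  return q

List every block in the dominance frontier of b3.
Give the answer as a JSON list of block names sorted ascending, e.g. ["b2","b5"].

idom tree: b1←b0 b2←b0 b3←b1 b4←b3 b5←b2 b6←b0 b7←b4 b8←b2 b9←b3
Dom at joins:
  b3: preds {b1,b4}: {b0,b1} ∩ {b0,b1,b3,b4} = {b0,b1}; idom=b1
  b6: preds {b4,b5}: {b0,b1,b3,b4} ∩ {b0,b2,b5} = {b0}; idom=b0
  b8: preds {b2,b5}: {b0,b2} ∩ {b0,b2,b5} = {b0,b2}; idom=b2
  b9: preds {b3,b7}: {b0,b1,b3} ∩ {b0,b1,b3,b4,b7} = {b0,b1,b3}; idom=b3

Frontier:
  b3←b1: walk · to b1
  b3←b4: walk b4→b3 to b1
  b6←b4: walk b4→b3→b1 to b0
  b6←b5: walk b5→b2 to b0
  b8←b2: walk · to b2
  b8←b5: walk b5 to b2
  b9←b3: walk · to b3
  b9←b7: walk b7→b4 to b3
  b0 → ∅
  b1 → {b6}
  b2 → {b6}
  b3 → {b3,b6}
  b4 → {b3,b6,b9}
  b5 → {b6,b8}
  b6 → ∅
  b7 → {b9}
  b8 → ∅
  b9 → ∅

DF(b3) = ["b3", "b6"]

Answer: ["b3", "b6"]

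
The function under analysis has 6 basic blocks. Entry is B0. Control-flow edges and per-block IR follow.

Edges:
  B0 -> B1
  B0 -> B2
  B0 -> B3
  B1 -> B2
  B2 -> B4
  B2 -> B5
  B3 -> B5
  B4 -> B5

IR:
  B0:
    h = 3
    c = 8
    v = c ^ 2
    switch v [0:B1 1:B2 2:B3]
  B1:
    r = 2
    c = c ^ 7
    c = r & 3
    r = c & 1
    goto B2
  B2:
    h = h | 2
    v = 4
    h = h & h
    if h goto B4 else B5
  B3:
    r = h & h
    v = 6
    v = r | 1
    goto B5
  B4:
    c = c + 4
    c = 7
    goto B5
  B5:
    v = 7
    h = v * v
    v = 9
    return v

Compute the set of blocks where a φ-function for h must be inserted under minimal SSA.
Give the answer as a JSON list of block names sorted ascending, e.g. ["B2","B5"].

Answer: ["B5"]

Analysis:
idom tree: B1←B0 B2←B0 B3←B0 B4←B2 B5←B0
Join-block Dom:
  B2: preds {B0,B1}: {B0} ∩ {B0,B1} = {B0}; idom=B0
  B5: preds {B2,B3,B4}: {B0,B2} ∩ {B0,B3} ∩ {B0,B2,B4} = {B0}; idom=B0

Frontier:
  B2←B0: walk · to B0
  B2←B1: walk B1 to B0
  B5←B2: walk B2 to B0
  B5←B3: walk B3 to B0
  B5←B4: walk B4→B2 to B0
  DF(B0)=∅
  DF(B1)={B2}
  DF(B2)={B5}
  DF(B3)={B5}
  DF(B4)={B5}
  DF(B5)=∅

φ for h: defs {B0,B2,B5}
  DF⁺ = {B5}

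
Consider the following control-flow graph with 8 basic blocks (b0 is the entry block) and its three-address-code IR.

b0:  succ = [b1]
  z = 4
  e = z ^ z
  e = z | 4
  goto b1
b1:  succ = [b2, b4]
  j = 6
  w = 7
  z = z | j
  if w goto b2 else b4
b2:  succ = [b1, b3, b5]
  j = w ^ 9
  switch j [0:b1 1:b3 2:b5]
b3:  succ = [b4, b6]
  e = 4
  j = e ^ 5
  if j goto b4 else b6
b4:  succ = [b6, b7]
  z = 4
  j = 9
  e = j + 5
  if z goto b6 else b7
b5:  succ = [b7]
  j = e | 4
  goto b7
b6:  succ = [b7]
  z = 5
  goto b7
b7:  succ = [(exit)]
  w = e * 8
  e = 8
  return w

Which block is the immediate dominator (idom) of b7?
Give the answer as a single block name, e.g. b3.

idom tree: b1←b0 b2←b1 b3←b2 b4←b1 b5←b2 b6←b1 b7←b1
Dom∩ at merges:
  b1: preds {b0,b2}: {b0} ∩ {b0,b1,b2} = {b0}; idom=b0
  b4: preds {b1,b3}: {b0,b1} ∩ {b0,b1,b2,b3} = {b0,b1}; idom=b1
  b6: preds {b3,b4}: {b0,b1,b2,b3} ∩ {b0,b1,b4} = {b0,b1}; idom=b1
  b7: preds {b4,b5,b6}: {b0,b1,b4} ∩ {b0,b1,b2,b5} ∩ {b0,b1,b6} = {b0,b1}; idom=b1

idom(b7) = b1

Answer: b1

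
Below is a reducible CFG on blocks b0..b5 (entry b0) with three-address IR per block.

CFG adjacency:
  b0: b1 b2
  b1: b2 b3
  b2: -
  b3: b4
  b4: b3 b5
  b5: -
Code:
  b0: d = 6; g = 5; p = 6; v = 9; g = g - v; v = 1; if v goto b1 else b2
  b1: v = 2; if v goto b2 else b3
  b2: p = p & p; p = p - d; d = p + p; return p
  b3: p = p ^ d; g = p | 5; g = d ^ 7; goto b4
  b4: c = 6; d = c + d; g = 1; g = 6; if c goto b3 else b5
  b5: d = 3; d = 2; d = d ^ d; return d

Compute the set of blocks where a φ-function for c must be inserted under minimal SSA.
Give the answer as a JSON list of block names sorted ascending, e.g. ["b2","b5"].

Answer: ["b3"]

Derivation:
idom tree: b1←b0 b2←b0 b3←b1 b4←b3 b5←b4
Join-block Dom:
  b2: preds {b0,b1}: {b0} ∩ {b0,b1} = {b0}; idom=b0
  b3: preds {b1,b4}: {b0,b1} ∩ {b0,b1,b3,b4} = {b0,b1}; idom=b1

DF walk-up:
  join b2 pred b0: · stop@b0
  join b2 pred b1: b1 stop@b0
  join b3 pred b1: · stop@b1
  join b3 pred b4: b4→b3 stop@b1
  b0 → ∅
  b1 → {b2}
  b2 → ∅
  b3 → {b3}
  b4 → {b3}
  b5 → ∅

φ for c: defs {b4}
  DF⁺ = {b3}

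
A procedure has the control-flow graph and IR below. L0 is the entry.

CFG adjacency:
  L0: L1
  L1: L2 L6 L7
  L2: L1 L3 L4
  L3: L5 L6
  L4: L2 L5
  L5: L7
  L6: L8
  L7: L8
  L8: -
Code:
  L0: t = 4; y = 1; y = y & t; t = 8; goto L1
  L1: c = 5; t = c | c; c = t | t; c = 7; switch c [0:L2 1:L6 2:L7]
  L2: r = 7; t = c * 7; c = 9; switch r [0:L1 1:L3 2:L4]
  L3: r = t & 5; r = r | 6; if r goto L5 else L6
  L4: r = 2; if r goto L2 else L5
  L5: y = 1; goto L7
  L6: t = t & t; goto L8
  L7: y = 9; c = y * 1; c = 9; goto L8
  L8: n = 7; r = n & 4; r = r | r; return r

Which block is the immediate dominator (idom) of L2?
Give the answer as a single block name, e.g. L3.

Answer: L1

Analysis:
idom tree: L1←L0 L2←L1 L3←L2 L4←L2 L5←L2 L6←L1 L7←L1 L8←L1
Join-block Dom:
  L1: preds {L0,L2}: {L0} ∩ {L0,L1,L2} = {L0}; idom=L0
  L2: preds {L1,L4}: {L0,L1} ∩ {L0,L1,L2,L4} = {L0,L1}; idom=L1
  L5: preds {L3,L4}: {L0,L1,L2,L3} ∩ {L0,L1,L2,L4} = {L0,L1,L2}; idom=L2
  L6: preds {L1,L3}: {L0,L1} ∩ {L0,L1,L2,L3} = {L0,L1}; idom=L1
  L7: preds {L1,L5}: {L0,L1} ∩ {L0,L1,L2,L5} = {L0,L1}; idom=L1
  L8: preds {L6,L7}: {L0,L1,L6} ∩ {L0,L1,L7} = {L0,L1}; idom=L1

idom(L2) = L1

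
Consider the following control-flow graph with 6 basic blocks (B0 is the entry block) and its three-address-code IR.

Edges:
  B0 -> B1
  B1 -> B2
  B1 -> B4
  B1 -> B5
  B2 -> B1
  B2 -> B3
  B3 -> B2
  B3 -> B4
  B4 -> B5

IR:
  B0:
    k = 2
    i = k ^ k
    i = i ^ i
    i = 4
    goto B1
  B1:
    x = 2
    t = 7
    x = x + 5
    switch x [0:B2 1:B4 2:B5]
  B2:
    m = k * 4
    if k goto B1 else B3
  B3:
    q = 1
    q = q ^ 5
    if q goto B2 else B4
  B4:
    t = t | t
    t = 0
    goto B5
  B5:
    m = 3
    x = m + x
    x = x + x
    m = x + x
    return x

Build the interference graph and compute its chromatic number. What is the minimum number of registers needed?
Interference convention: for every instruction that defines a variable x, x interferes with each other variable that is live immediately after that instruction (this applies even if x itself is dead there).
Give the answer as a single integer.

def/use:
  B0: def={i,k} ue=∅
  B1: def={t,x} ue=∅
  B2: def={m} ue={k}
  B3: def={q} ue=∅
  B4: def={t} ue={t}
  B5: def={m,x} ue={x}

Live sets:
  B0 li=∅ lo={k}
  B1 li={k} lo={k,t,x}
  B2 li={k,t,x} lo={k,t,x}
  B3 li={k,t,x} lo={k,t,x}
  B4 li={t,x} lo={x}
  B5 li={x} lo=∅

Interfere edges:
  i: {k}
  k: {i,m,q,t,x}
  m: {k,t,x}
  q: {k,t,x}
  t: {k,m,q,x}
  x: {k,m,q,t}

Chromatic number:
  {k,m,t,x} pairwise interfere (4-clique) ⇒ χ ≥ 4
  assign i→r1 k→r0 m→r3 q→r3 t→r1 x→r2 — no edge inside a register ⇒ χ ≤ 4
  χ = 4

Answer: 4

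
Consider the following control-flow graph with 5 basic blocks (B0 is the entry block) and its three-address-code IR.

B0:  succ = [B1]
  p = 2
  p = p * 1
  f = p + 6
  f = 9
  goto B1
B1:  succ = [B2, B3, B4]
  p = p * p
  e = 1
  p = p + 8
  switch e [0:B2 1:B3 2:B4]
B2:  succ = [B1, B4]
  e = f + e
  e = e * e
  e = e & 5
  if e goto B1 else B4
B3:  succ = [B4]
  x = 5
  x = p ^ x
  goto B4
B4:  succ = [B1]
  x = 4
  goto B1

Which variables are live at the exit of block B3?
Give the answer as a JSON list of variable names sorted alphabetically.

Answer: ["f", "p"]

Derivation:
Block summaries:
  B0: def={f,p} ue=∅
  B1: def={e,p} ue={p}
  B2: def={e} ue={e,f}
  B3: def={x} ue={p}
  B4: def={x} ue=∅

Backward fixpoint:
  B0: in=∅ out={f,p}
  B1: in={f,p} out={e,f,p}
  B2: in={e,f,p} out={f,p}
  B3: in={f,p} out={f,p}
  B4: in={f,p} out={f,p}

live-out(B3) = ["f", "p"]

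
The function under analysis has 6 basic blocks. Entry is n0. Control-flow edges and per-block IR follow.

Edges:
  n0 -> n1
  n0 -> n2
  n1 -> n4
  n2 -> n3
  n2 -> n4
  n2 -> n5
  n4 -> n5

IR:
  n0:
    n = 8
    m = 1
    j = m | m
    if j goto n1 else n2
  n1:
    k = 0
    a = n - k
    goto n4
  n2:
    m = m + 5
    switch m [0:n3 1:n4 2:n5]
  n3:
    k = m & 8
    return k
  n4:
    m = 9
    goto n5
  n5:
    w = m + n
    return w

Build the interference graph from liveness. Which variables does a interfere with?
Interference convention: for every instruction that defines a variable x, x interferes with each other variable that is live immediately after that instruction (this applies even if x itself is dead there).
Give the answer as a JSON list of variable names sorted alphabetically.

Answer: ["n"]

Working:
Block summaries:
  n0 def {j,m,n} use ∅
  n1 def {a,k} use {n}
  n2 def {m} use {m}
  n3 def {k} use {m}
  n4 def {m} use ∅
  n5 def {w} use {m,n}

Liveness:
  n0 li=∅ lo={m,n}
  n1 li={n} lo={n}
  n2 li={m,n} lo={m,n}
  n3 li={m} lo=∅
  n4 li={n} lo={m,n}
  n5 li={m,n} lo=∅

Conflict graph:
  a — {n}
  j — {m,n}
  k — {n}
  m — {j,n}
  n — {a,j,k,m}
  w — ∅

N(a) = ["n"]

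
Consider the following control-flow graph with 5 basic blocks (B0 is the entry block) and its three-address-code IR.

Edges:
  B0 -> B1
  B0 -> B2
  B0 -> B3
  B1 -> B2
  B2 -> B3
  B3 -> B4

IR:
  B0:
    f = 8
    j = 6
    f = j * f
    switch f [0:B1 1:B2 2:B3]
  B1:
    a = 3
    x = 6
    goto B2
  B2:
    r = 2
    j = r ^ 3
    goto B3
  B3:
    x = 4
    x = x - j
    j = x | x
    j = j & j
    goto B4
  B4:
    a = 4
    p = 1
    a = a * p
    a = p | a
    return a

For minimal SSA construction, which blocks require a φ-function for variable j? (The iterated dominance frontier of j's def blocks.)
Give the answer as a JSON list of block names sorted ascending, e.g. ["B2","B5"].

idom tree: B1←B0 B2←B0 B3←B0 B4←B3
Dom at joins:
  B2: preds {B0,B1}: {B0} ∩ {B0,B1} = {B0}; idom=B0
  B3: preds {B0,B2}: {B0} ∩ {B0,B2} = {B0}; idom=B0

DF walk-up:
  join B2 pred B0: · stop@B0
  join B2 pred B1: B1 stop@B0
  join B3 pred B0: · stop@B0
  join B3 pred B2: B2 stop@B0
  DF(B0)=∅
  DF(B1)={B2}
  DF(B2)={B3}
  DF(B3)=∅
  DF(B4)=∅

φ for j: defs {B0,B2,B3}
  DF⁺ = {B3}

Answer: ["B3"]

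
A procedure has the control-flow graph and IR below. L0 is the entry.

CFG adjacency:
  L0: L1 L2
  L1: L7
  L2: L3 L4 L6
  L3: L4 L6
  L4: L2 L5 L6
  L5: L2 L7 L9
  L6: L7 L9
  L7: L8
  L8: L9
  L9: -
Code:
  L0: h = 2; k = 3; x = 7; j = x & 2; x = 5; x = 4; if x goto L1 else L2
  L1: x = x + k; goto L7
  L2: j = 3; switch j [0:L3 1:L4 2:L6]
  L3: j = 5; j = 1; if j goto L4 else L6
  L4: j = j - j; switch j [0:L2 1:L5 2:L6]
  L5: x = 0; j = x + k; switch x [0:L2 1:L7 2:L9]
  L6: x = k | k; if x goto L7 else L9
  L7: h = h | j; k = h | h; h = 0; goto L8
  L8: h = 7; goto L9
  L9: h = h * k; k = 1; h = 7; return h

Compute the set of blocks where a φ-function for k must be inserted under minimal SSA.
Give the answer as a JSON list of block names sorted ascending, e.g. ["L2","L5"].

Answer: ["L9"]

Derivation:
idom tree: L1←L0 L2←L0 L3←L2 L4←L2 L5←L4 L6←L2 L7←L0 L8←L7 L9←L0
Dom∩ at merges:
  L2: preds {L0,L4,L5}: {L0} ∩ {L0,L2,L4} ∩ {L0,L2,L4,L5} = {L0}; idom=L0
  L4: preds {L2,L3}: {L0,L2} ∩ {L0,L2,L3} = {L0,L2}; idom=L2
  L6: preds {L2,L3,L4}: {L0,L2} ∩ {L0,L2,L3} ∩ {L0,L2,L4} = {L0,L2}; idom=L2
  L7: preds {L1,L5,L6}: {L0,L1} ∩ {L0,L2,L4,L5} ∩ {L0,L2,L6} = {L0}; idom=L0
  L9: preds {L5,L6,L8}: {L0,L2,L4,L5} ∩ {L0,L2,L6} ∩ {L0,L7,L8} = {L0}; idom=L0

Frontier:
  join L2 pred L0: · stop@L0
  join L2 pred L4: L4→L2 stop@L0
  join L2 pred L5: L5→L4→L2 stop@L0
  join L4 pred L2: · stop@L2
  join L4 pred L3: L3 stop@L2
  join L6 pred L2: · stop@L2
  join L6 pred L3: L3 stop@L2
  join L6 pred L4: L4 stop@L2
  join L7 pred L1: L1 stop@L0
  join L7 pred L5: L5→L4→L2 stop@L0
  join L7 pred L6: L6→L2 stop@L0
  join L9 pred L5: L5→L4→L2 stop@L0
  join L9 pred L6: L6→L2 stop@L0
  join L9 pred L8: L8→L7 stop@L0
  L0: DF=∅
  L1: DF={L7}
  L2: DF={L2,L7,L9}
  L3: DF={L4,L6}
  L4: DF={L2,L6,L7,L9}
  L5: DF={L2,L7,L9}
  L6: DF={L7,L9}
  L7: DF={L9}
  L8: DF={L9}
  L9: DF=∅

φ for k: defs {L0,L7,L9}
  DF⁺ = {L9}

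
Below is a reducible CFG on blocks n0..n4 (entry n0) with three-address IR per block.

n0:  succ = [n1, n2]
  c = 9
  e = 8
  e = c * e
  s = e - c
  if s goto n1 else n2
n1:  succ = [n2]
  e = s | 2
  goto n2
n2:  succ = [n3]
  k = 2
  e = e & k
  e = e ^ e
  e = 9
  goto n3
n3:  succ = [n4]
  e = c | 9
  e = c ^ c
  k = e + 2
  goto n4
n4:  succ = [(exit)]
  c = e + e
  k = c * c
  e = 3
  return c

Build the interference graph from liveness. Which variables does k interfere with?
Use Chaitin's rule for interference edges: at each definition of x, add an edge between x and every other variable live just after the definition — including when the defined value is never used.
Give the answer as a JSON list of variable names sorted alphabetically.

Answer: ["c", "e"]

Working:
Block summaries:
  n0: {c,e,s} / ∅
  n1: {e} / {s}
  n2: {e,k} / {e}
  n3: {e,k} / {c}
  n4: {c,e,k} / {e}

Live sets:
  n0 li=∅ lo={c,e,s}
  n1 li={c,s} lo={c,e}
  n2 li={c,e} lo={c}
  n3 li={c} lo={e}
  n4 li={e} lo=∅

Interfere edges:
  c — {e,k,s}
  e — {c,k,s}
  k — {c,e}
  s — {c,e}

N(k) = ["c", "e"]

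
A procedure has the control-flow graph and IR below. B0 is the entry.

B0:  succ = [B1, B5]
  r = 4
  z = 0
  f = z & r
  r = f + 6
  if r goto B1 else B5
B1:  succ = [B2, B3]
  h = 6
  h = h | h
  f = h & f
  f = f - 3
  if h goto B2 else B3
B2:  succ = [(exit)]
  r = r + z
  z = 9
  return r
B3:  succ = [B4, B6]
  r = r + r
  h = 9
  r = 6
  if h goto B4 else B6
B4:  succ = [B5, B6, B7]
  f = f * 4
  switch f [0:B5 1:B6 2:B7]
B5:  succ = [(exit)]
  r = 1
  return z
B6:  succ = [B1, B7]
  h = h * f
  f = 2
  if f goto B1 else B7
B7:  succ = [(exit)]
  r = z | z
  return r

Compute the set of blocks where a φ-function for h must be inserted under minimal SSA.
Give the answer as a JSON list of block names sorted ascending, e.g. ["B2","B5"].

idom tree: B1←B0 B2←B1 B3←B1 B4←B3 B5←B0 B6←B3 B7←B3
Dom at joins:
  B1: preds {B0,B6}: {B0} ∩ {B0,B1,B3,B6} = {B0}; idom=B0
  B5: preds {B0,B4}: {B0} ∩ {B0,B1,B3,B4} = {B0}; idom=B0
  B6: preds {B3,B4}: {B0,B1,B3} ∩ {B0,B1,B3,B4} = {B0,B1,B3}; idom=B3
  B7: preds {B4,B6}: {B0,B1,B3,B4} ∩ {B0,B1,B3,B6} = {B0,B1,B3}; idom=B3

DF derivation:
  join B1 pred B0: · stop@B0
  join B1 pred B6: B6→B3→B1 stop@B0
  join B5 pred B0: · stop@B0
  join B5 pred B4: B4→B3→B1 stop@B0
  join B6 pred B3: · stop@B3
  join B6 pred B4: B4 stop@B3
  join B7 pred B4: B4 stop@B3
  join B7 pred B6: B6 stop@B3
  DF(B0)=∅
  DF(B1)={B1,B5}
  DF(B2)=∅
  DF(B3)={B1,B5}
  DF(B4)={B5,B6,B7}
  DF(B5)=∅
  DF(B6)={B1,B7}
  DF(B7)=∅

φ for h: defs {B1,B3,B6}
  DF⁺ = {B1,B5,B7}

Answer: ["B1", "B5", "B7"]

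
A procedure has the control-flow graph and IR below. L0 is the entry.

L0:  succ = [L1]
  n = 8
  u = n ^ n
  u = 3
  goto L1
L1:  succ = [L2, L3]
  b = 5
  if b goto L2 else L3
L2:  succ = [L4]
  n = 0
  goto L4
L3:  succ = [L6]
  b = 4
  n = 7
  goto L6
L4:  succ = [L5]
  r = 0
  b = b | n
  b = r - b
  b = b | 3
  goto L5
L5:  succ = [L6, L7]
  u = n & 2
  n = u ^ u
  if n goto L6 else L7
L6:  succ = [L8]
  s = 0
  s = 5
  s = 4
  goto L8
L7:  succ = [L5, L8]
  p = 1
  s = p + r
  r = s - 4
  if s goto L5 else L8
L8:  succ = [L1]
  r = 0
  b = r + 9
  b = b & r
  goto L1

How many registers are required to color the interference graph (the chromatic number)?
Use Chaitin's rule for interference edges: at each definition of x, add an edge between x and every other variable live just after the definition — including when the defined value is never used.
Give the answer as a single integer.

Answer: 3

Derivation:
Block summaries:
  L0: {n,u} / ∅
  L1: {b} / ∅
  L2: {n} / ∅
  L3: {b,n} / ∅
  L4: {b,r} / {b,n}
  L5: {n,u} / {n}
  L6: {s} / ∅
  L7: {p,r,s} / {r}
  L8: {b,r} / ∅

Backward fixpoint:
  L0 li=∅ lo=∅
  L1 li=∅ lo={b}
  L2 li={b} lo={b,n}
  L3 li=∅ lo=∅
  L4 li={b,n} lo={n,r}
  L5 li={n,r} lo={n,r}
  L6 li=∅ lo=∅
  L7 li={n,r} lo={n,r}
  L8 li=∅ lo=∅

Interfere edges:
  b — {n,r}
  n — {b,p,r,s}
  p — {n,r}
  r — {b,n,p,s,u}
  s — {n,r}
  u — {r}

Registers:
  {b,n,r} pairwise interfere (3-clique) ⇒ χ ≥ 3
  3-colouring: R0={r}  R1={n,u}  R2={b,p,s}
  χ = 3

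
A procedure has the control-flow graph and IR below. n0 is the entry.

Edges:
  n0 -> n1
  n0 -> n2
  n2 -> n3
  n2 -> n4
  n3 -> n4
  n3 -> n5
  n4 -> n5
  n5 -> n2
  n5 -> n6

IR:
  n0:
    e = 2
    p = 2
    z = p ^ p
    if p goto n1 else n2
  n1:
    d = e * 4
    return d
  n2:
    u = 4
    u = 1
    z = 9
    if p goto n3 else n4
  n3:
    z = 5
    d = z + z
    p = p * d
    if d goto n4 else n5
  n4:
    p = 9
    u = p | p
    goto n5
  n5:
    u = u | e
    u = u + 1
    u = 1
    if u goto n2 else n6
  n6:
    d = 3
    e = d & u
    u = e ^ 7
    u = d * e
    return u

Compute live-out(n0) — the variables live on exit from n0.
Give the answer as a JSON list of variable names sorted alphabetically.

Answer: ["e", "p"]

Derivation:
Block summaries:
  n0: {e,p,z} / ∅
  n1: {d} / {e}
  n2: {u,z} / {p}
  n3: {d,p,z} / {p}
  n4: {p,u} / ∅
  n5: {u} / {e,u}
  n6: {d,e,u} / {u}

Live sets:
  n0 li=∅ lo={e,p}
  n1 li={e} lo=∅
  n2 li={e,p} lo={e,p,u}
  n3 li={e,p,u} lo={e,p,u}
  n4 li={e} lo={e,p,u}
  n5 li={e,p,u} lo={e,p,u}
  n6 li={u} lo=∅

live-out(n0) = ["e", "p"]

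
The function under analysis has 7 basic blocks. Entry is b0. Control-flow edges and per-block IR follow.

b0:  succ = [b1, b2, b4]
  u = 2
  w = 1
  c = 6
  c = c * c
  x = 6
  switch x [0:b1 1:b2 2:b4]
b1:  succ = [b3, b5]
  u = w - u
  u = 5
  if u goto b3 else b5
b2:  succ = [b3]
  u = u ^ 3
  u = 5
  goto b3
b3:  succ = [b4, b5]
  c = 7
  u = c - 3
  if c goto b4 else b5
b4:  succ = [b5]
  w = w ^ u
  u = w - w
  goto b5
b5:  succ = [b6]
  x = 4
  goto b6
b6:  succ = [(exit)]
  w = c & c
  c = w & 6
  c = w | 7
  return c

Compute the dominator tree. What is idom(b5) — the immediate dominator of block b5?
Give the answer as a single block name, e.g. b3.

idom tree: b1←b0 b2←b0 b3←b0 b4←b0 b5←b0 b6←b5
Dom∩ at merges:
  b3: preds {b1,b2}: {b0,b1} ∩ {b0,b2} = {b0}; idom=b0
  b4: preds {b0,b3}: {b0} ∩ {b0,b3} = {b0}; idom=b0
  b5: preds {b1,b3,b4}: {b0,b1} ∩ {b0,b3} ∩ {b0,b4} = {b0}; idom=b0

idom(b5) = b0

Answer: b0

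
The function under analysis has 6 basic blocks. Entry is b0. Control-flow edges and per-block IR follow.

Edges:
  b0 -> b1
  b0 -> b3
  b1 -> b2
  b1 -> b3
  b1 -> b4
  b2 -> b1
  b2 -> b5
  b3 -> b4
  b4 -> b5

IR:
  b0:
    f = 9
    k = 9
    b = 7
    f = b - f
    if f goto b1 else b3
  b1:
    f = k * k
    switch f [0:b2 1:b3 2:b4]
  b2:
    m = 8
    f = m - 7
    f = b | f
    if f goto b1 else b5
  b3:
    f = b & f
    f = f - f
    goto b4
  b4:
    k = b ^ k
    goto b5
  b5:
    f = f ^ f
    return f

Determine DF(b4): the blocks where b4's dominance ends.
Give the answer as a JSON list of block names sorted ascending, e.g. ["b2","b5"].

idom tree: b1←b0 b2←b1 b3←b0 b4←b0 b5←b0
Join-block Dom:
  b1: preds {b0,b2}: {b0} ∩ {b0,b1,b2} = {b0}; idom=b0
  b3: preds {b0,b1}: {b0} ∩ {b0,b1} = {b0}; idom=b0
  b4: preds {b1,b3}: {b0,b1} ∩ {b0,b3} = {b0}; idom=b0
  b5: preds {b2,b4}: {b0,b1,b2} ∩ {b0,b4} = {b0}; idom=b0

Frontier:
  b1←b0: walk · to b0
  b1←b2: walk b2→b1 to b0
  b3←b0: walk · to b0
  b3←b1: walk b1 to b0
  b4←b1: walk b1 to b0
  b4←b3: walk b3 to b0
  b5←b2: walk b2→b1 to b0
  b5←b4: walk b4 to b0
  b0 → ∅
  b1 → {b1,b3,b4,b5}
  b2 → {b1,b5}
  b3 → {b4}
  b4 → {b5}
  b5 → ∅

DF(b4) = ["b5"]

Answer: ["b5"]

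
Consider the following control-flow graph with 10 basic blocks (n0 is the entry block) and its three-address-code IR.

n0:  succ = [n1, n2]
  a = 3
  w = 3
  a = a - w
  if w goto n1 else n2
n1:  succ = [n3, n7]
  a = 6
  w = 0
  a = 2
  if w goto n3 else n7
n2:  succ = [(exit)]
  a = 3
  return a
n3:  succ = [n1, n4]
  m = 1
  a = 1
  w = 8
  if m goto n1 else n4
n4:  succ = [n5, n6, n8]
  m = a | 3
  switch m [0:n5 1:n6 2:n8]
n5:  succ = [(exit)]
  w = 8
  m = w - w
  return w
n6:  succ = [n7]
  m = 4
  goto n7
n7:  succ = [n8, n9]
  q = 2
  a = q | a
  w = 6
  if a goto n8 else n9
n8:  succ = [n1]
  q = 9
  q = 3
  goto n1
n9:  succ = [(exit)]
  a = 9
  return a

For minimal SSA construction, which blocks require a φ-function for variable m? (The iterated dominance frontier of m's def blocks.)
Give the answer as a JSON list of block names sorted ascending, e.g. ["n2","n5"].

Answer: ["n1", "n7", "n8"]

Working:
idom tree: n1←n0 n2←n0 n3←n1 n4←n3 n5←n4 n6←n4 n7←n1 n8←n1 n9←n7
Dom∩ at merges:
  n1: preds {n0,n3,n8}: {n0} ∩ {n0,n1,n3} ∩ {n0,n1,n8} = {n0}; idom=n0
  n7: preds {n1,n6}: {n0,n1} ∩ {n0,n1,n3,n4,n6} = {n0,n1}; idom=n1
  n8: preds {n4,n7}: {n0,n1,n3,n4} ∩ {n0,n1,n7} = {n0,n1}; idom=n1

Frontier:
  join n1 pred n0: · stop@n0
  join n1 pred n3: n3→n1 stop@n0
  join n1 pred n8: n8→n1 stop@n0
  join n7 pred n1: · stop@n1
  join n7 pred n6: n6→n4→n3 stop@n1
  join n8 pred n4: n4→n3 stop@n1
  join n8 pred n7: n7 stop@n1
  n0: DF=∅
  n1: DF={n1}
  n2: DF=∅
  n3: DF={n1,n7,n8}
  n4: DF={n7,n8}
  n5: DF=∅
  n6: DF={n7}
  n7: DF={n8}
  n8: DF={n1}
  n9: DF=∅

φ for m: defs {n3,n4,n5,n6}
  DF⁺ = {n1,n7,n8}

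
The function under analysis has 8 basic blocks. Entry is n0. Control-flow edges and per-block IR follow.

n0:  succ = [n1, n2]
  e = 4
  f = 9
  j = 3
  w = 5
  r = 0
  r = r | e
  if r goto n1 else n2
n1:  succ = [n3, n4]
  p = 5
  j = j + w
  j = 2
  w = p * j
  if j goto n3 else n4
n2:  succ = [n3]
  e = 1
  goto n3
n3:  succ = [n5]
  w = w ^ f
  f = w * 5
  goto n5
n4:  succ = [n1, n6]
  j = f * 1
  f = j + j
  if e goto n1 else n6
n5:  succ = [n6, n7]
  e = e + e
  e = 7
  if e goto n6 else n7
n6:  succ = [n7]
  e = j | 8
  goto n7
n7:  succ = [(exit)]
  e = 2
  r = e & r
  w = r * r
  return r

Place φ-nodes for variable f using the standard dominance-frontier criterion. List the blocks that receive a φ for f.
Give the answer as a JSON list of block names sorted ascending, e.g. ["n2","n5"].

Answer: ["n1", "n3", "n6", "n7"]

Derivation:
idom tree: n1←n0 n2←n0 n3←n0 n4←n1 n5←n3 n6←n0 n7←n0
Dom∩ at merges:
  n1: preds {n0,n4}: {n0} ∩ {n0,n1,n4} = {n0}; idom=n0
  n3: preds {n1,n2}: {n0,n1} ∩ {n0,n2} = {n0}; idom=n0
  n6: preds {n4,n5}: {n0,n1,n4} ∩ {n0,n3,n5} = {n0}; idom=n0
  n7: preds {n5,n6}: {n0,n3,n5} ∩ {n0,n6} = {n0}; idom=n0

Frontier:
  join n1 pred n0: · stop@n0
  join n1 pred n4: n4→n1 stop@n0
  join n3 pred n1: n1 stop@n0
  join n3 pred n2: n2 stop@n0
  join n6 pred n4: n4→n1 stop@n0
  join n6 pred n5: n5→n3 stop@n0
  join n7 pred n5: n5→n3 stop@n0
  join n7 pred n6: n6 stop@n0
  n0: DF=∅
  n1: DF={n1,n3,n6}
  n2: DF={n3}
  n3: DF={n6,n7}
  n4: DF={n1,n6}
  n5: DF={n6,n7}
  n6: DF={n7}
  n7: DF=∅

φ for f: defs {n0,n3,n4}
  DF⁺ = {n1,n3,n6,n7}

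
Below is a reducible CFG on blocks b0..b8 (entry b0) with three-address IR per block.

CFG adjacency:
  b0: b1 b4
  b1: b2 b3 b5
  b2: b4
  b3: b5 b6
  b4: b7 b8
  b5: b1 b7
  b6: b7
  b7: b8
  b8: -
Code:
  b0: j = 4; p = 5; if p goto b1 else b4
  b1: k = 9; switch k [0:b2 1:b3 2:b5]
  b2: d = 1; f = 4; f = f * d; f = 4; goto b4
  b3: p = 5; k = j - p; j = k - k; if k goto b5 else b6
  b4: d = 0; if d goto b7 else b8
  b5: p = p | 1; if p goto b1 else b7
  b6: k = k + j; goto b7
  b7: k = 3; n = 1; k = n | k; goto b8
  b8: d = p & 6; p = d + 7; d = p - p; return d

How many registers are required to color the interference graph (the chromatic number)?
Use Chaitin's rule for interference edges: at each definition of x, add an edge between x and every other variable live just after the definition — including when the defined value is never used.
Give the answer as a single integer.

Answer: 3

Working:
Block summaries:
  b0 def {j,p} use ∅
  b1 def {k} use ∅
  b2 def {d,f} use ∅
  b3 def {j,k,p} use {j}
  b4 def {d} use ∅
  b5 def {p} use {p}
  b6 def {k} use {j,k}
  b7 def {k,n} use ∅
  b8 def {d,p} use {p}

Live sets:
  b0 li=∅ lo={j,p}
  b1 li={j,p} lo={j,p}
  b2 li={p} lo={p}
  b3 li={j} lo={j,k,p}
  b4 li={p} lo={p}
  b5 li={j,p} lo={j,p}
  b6 li={j,k,p} lo={p}
  b7 li={p} lo={p}
  b8 li={p} lo=∅

Conflict graph:
  d↔{f,p}
  f↔{d,p}
  j↔{k,p}
  k↔{j,n,p}
  n↔{k,p}
  p↔{d,f,j,k,n}

Registers:
  clique {d,f,p} ⇒ need ≥ 3
  3-colouring: c0={p}  c1={d,k}  c2={f,j,n}
  χ = 3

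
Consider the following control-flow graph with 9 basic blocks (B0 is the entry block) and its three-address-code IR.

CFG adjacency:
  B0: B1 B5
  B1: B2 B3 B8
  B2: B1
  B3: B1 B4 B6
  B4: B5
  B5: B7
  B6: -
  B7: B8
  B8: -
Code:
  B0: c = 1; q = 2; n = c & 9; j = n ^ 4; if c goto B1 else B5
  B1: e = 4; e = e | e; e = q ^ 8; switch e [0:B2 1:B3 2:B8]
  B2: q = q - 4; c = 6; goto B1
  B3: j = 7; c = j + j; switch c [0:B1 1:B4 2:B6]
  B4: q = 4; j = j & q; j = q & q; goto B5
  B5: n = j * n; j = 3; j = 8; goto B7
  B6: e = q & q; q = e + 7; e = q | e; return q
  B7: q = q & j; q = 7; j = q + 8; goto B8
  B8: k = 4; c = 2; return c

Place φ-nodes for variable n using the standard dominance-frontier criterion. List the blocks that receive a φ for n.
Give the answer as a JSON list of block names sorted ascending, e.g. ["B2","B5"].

Answer: ["B8"]

Working:
idom tree: B1←B0 B2←B1 B3←B1 B4←B3 B5←B0 B6←B3 B7←B5 B8←B0
Join-block Dom:
  B1: preds {B0,B2,B3}: {B0} ∩ {B0,B1,B2} ∩ {B0,B1,B3} = {B0}; idom=B0
  B5: preds {B0,B4}: {B0} ∩ {B0,B1,B3,B4} = {B0}; idom=B0
  B8: preds {B1,B7}: {B0,B1} ∩ {B0,B5,B7} = {B0}; idom=B0

DF walk-up:
  join B1 pred B0: · stop@B0
  join B1 pred B2: B2→B1 stop@B0
  join B1 pred B3: B3→B1 stop@B0
  join B5 pred B0: · stop@B0
  join B5 pred B4: B4→B3→B1 stop@B0
  join B8 pred B1: B1 stop@B0
  join B8 pred B7: B7→B5 stop@B0
  B0 → ∅
  B1 → {B1,B5,B8}
  B2 → {B1}
  B3 → {B1,B5}
  B4 → {B5}
  B5 → {B8}
  B6 → ∅
  B7 → {B8}
  B8 → ∅

φ for n: defs {B0,B5}
  DF⁺ = {B8}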